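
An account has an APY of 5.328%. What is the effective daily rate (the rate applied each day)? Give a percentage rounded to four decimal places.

0.0142%

The per-day rate i satisfies (1 + i)^365 = 1 + 0.05328.
i = 1.05328^(1/365) − 1 = 0.0001422 = 0.0142%.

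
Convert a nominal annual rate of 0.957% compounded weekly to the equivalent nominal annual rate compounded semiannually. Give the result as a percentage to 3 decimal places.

EAR = (1 + 0.00957/52)^52 − 1 = 0.009615.
Solve (1 + r/2)^2 = 1.009615: r/2 = 1.009615^(1/2) − 1 = 0.004796, so r = 0.009592 = 0.959%.

0.959%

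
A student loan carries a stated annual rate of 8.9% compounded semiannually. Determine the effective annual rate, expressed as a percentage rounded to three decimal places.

EAR = (1 + 0.089/2)^2 − 1.
= (1 + 0.044500)^2 − 1 = 1.090980 − 1 = 9.098%.

9.098%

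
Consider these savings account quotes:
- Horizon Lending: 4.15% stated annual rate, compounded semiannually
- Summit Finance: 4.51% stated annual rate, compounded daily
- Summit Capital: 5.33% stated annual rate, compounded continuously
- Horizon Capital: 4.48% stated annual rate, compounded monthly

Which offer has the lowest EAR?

Horizon Lending

Horizon Lending: (1 + 0.0415/2)^2 − 1 = 4.193%
Summit Finance: (1 + 0.0451/365)^365 − 1 = 4.613%
Summit Capital: e^0.0533 − 1 = 5.475%
Horizon Capital: (1 + 0.0448/12)^12 − 1 = 4.573%
The lowest effective annual rate is Horizon Lending at 4.193%.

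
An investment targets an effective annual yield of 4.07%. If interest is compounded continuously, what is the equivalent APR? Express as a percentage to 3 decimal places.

3.989%

Continuous: nominal r satisfies e^r − 1 = 0.0407.
r = ln(1 + 0.0407) = ln(1.0407) = 0.039894 = 3.989%.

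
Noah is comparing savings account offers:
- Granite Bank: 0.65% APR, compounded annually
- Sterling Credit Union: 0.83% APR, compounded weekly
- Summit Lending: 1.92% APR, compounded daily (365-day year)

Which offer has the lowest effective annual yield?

Granite Bank

Granite Bank: compounded annually, EAR = 0.650%
Sterling Credit Union: (1 + 0.0083/52)^52 − 1 = 0.833%
Summit Lending: (1 + 0.0192/365)^365 − 1 = 1.938%
The lowest effective annual rate is Granite Bank at 0.650%.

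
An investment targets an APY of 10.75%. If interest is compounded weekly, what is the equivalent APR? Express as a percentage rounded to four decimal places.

10.2206%

(1 + r/52)^52 − 1 = 0.1075, so 1 + r/52 = 1.1075^(1/52).
r/52 = 0.001965, so r = 0.102206 = 10.2206%.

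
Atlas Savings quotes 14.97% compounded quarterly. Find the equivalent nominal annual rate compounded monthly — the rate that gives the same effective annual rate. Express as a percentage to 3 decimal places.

EAR = (1 + 0.1497/4)^4 − 1 = 0.158315.
Solve (1 + r/12)^12 = 1.158315: r/12 = 1.158315^(1/12) − 1 = 0.012323, so r = 0.147870 = 14.787%.

14.787%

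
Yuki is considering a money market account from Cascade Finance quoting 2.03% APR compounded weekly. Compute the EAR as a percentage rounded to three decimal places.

EAR = (1 + 0.0203/52)^52 − 1.
= (1 + 0.000390)^52 − 1 = 1.020503 − 1 = 2.050%.

2.050%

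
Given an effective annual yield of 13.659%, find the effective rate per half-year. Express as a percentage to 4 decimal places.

The per-half-year rate i satisfies (1 + i)^2 = 1 + 0.13659.
i = 1.13659^(1/2) − 1 = 0.0661098 = 6.6110%.

6.6110%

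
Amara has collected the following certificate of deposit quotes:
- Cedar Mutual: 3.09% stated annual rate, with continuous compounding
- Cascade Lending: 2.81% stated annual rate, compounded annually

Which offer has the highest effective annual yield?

Cedar Mutual

Cedar Mutual: e^0.0309 − 1 = 3.138%
Cascade Lending: compounded annually, EAR = 2.810%
The highest effective annual rate is Cedar Mutual at 3.138%.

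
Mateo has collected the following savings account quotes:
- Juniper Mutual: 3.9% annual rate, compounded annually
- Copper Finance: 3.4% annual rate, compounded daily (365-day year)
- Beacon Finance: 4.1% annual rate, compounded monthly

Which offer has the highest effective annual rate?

Beacon Finance

Juniper Mutual: compounded annually, EAR = 3.900%
Copper Finance: (1 + 0.034/365)^365 − 1 = 3.458%
Beacon Finance: (1 + 0.041/12)^12 − 1 = 4.178%
The highest effective annual rate is Beacon Finance at 4.178%.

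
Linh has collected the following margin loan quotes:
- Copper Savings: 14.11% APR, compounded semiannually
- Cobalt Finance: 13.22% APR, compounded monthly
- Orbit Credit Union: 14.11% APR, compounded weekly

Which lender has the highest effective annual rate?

Copper Savings: (1 + 0.1411/2)^2 − 1 = 14.608%
Cobalt Finance: (1 + 0.1322/12)^12 − 1 = 14.051%
Orbit Credit Union: (1 + 0.1411/52)^52 − 1 = 15.132%
The highest effective annual rate is Orbit Credit Union at 15.132%.

Orbit Credit Union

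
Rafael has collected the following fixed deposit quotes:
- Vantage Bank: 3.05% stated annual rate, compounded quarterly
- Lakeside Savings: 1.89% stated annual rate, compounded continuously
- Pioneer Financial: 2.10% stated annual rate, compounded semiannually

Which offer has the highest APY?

Vantage Bank: (1 + 0.0305/4)^4 − 1 = 3.085%
Lakeside Savings: e^0.0189 − 1 = 1.908%
Pioneer Financial: (1 + 0.0210/2)^2 − 1 = 2.111%
The highest effective annual rate is Vantage Bank at 3.085%.

Vantage Bank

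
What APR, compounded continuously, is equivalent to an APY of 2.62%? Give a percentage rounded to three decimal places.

Continuous: nominal r satisfies e^r − 1 = 0.0262.
r = ln(1 + 0.0262) = ln(1.0262) = 0.025863 = 2.586%.

2.586%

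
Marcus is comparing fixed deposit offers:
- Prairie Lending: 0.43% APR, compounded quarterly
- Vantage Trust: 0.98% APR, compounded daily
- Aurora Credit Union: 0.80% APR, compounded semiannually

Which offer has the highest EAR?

Vantage Trust

Prairie Lending: (1 + 0.0043/4)^4 − 1 = 0.431%
Vantage Trust: (1 + 0.0098/365)^365 − 1 = 0.985%
Aurora Credit Union: (1 + 0.0080/2)^2 − 1 = 0.802%
The highest effective annual rate is Vantage Trust at 0.985%.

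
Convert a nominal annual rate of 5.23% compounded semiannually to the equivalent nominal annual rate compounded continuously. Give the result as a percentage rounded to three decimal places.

EAR = (1 + 0.0523/2)^2 − 1 = 0.052984.
Equivalent continuous rate: r = ln(1 + 0.052984) = 0.051628 = 5.163%.

5.163%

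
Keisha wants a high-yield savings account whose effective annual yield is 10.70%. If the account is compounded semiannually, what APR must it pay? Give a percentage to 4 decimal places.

10.4281%

(1 + r/2)^2 − 1 = 0.1070, so 1 + r/2 = 1.1070^(1/2).
r/2 = 0.052141, so r = 0.104281 = 10.4281%.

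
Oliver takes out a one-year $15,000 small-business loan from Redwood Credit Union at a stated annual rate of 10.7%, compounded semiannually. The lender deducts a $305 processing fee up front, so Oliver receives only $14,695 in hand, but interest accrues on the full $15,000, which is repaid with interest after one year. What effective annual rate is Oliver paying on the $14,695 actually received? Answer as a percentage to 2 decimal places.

13.29%

Amount owed after one year: 15,000 × (1 + 0.107/2)^2 = 15,000 × 1.109862 = $16,647.93.
Effective rate on net proceeds: 16,647.93 / 14,695 − 1 = 0.132898 = 13.29%.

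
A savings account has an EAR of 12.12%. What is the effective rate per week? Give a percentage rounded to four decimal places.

The per-week rate i satisfies (1 + i)^52 = 1 + 0.1212.
i = 1.1212^(1/52) − 1 = 0.0022024 = 0.2202%.

0.2202%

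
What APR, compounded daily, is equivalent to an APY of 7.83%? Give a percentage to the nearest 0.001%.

(1 + r/365)^365 − 1 = 0.0783, so 1 + r/365 = 1.0783^(1/365).
r/365 = 0.000207, so r = 0.075394 = 7.539%.

7.539%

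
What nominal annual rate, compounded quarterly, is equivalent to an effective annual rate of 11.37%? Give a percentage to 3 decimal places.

10.915%

(1 + r/4)^4 − 1 = 0.1137, so 1 + r/4 = 1.1137^(1/4).
r/4 = 0.027288, so r = 0.109150 = 10.915%.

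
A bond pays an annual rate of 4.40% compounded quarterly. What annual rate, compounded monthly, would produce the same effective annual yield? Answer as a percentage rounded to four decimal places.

4.3840%

EAR = (1 + 0.0440/4)^4 − 1 = 0.044731.
Solve (1 + r/12)^12 = 1.044731: r/12 = 1.044731^(1/12) − 1 = 0.003653, so r = 0.043840 = 4.3840%.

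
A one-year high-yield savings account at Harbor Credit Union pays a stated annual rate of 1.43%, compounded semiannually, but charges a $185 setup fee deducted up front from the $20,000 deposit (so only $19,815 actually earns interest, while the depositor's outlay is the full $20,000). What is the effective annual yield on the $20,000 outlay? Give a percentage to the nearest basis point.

0.50%

Value after one year: 19,815 × (1 + 0.0143/2)^2 = 19,815 × 1.014351 = $20,099.37.
Effective yield on the $20,000 outlay: 20,099.37 / 20,000 − 1 = 0.004968 = 0.50%.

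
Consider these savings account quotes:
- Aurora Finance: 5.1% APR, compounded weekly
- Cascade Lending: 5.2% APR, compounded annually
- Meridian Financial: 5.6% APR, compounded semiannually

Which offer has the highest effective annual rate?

Meridian Financial

Aurora Finance: (1 + 0.051/52)^52 − 1 = 5.230%
Cascade Lending: compounded annually, EAR = 5.200%
Meridian Financial: (1 + 0.056/2)^2 − 1 = 5.678%
The highest effective annual rate is Meridian Financial at 5.678%.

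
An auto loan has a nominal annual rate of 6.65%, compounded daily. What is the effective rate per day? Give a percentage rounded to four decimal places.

With a nominal annual rate compounded daily, the periodic rate is the nominal rate divided by 365.
i = 0.0665 / 365 = 0.0001822 = 0.0182%.

0.0182%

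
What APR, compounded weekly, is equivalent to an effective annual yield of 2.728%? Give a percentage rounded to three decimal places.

(1 + r/52)^52 − 1 = 0.02728, so 1 + r/52 = 1.02728^(1/52).
r/52 = 0.000518, so r = 0.026921 = 2.692%.

2.692%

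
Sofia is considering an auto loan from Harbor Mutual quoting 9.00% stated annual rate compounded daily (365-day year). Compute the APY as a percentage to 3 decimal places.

EAR = (1 + 0.0900/365)^365 − 1.
= 1.094162 − 1 = 9.416%.

9.416%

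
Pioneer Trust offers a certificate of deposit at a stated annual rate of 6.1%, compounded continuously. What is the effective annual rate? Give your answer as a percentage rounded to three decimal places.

With continuous compounding, EAR = e^0.061 − 1.
e^0.061 = 1.062899, so EAR = 0.062899 = 6.290%.

6.290%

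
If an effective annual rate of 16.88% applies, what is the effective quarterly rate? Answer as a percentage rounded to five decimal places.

3.97647%

The per-quarter rate i satisfies (1 + i)^4 = 1 + 0.1688.
i = 1.1688^(1/4) − 1 = 0.0397647 = 3.97647%.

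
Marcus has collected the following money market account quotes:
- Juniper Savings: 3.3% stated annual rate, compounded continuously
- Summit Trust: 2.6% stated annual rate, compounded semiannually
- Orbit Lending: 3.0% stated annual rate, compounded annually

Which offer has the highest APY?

Juniper Savings: e^0.033 − 1 = 3.355%
Summit Trust: (1 + 0.026/2)^2 − 1 = 2.617%
Orbit Lending: compounded annually, EAR = 3.000%
The highest effective annual rate is Juniper Savings at 3.355%.

Juniper Savings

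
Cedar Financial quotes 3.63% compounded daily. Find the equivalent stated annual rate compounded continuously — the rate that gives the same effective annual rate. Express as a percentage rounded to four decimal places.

3.6298%

EAR = (1 + 0.0363/365)^365 − 1 = 0.036965.
Equivalent continuous rate: r = ln(1 + 0.036965) = 0.036298 = 3.6298%.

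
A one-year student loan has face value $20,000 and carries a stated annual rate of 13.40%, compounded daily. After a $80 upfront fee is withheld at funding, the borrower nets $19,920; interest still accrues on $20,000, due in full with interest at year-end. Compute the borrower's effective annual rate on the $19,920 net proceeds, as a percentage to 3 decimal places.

Amount owed after one year: 20,000 × (1 + 0.1340/365)^365 = 20,000 × 1.143365 = $22,867.29.
Effective rate on net proceeds: 22,867.29 / 19,920 − 1 = 0.147957 = 14.796%.

14.796%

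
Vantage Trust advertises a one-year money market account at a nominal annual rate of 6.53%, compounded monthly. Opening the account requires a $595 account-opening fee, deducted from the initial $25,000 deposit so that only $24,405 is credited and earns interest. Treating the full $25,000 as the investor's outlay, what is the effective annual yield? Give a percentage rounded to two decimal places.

4.19%

Value after one year: 24,405 × (1 + 0.0653/12)^12 = 24,405 × 1.067290 = $26,047.22.
Effective yield on the $25,000 outlay: 26,047.22 / 25,000 − 1 = 0.041889 = 4.19%.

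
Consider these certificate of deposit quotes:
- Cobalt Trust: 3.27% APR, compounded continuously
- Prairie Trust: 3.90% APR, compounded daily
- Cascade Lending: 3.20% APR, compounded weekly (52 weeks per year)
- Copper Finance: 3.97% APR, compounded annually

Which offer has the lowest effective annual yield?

Cascade Lending

Cobalt Trust: e^0.0327 − 1 = 3.324%
Prairie Trust: (1 + 0.0390/365)^365 − 1 = 3.977%
Cascade Lending: (1 + 0.0320/52)^52 − 1 = 3.251%
Copper Finance: compounded annually, EAR = 3.970%
The lowest effective annual rate is Cascade Lending at 3.251%.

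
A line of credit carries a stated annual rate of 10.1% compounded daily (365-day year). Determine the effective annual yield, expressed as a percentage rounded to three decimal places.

EAR = (1 + 0.101/365)^365 − 1.
= (1 + 0.000277)^365 − 1 = 1.106261 − 1 = 10.626%.

10.626%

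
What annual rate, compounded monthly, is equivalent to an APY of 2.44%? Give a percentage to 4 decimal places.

2.4131%

(1 + r/12)^12 − 1 = 0.0244, so 1 + r/12 = 1.0244^(1/12).
r/12 = 0.002011, so r = 0.024131 = 2.4131%.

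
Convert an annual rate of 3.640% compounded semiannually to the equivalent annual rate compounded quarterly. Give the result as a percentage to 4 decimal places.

3.6236%

EAR = (1 + 0.03640/2)^2 − 1 = 0.036731.
Solve (1 + r/4)^4 = 1.036731: r/4 = 1.036731^(1/4) − 1 = 0.009059, so r = 0.036236 = 3.6236%.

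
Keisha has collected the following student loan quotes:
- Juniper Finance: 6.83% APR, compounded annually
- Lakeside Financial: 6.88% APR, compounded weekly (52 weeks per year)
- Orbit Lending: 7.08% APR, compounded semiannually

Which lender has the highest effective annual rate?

Orbit Lending

Juniper Finance: compounded annually, EAR = 6.830%
Lakeside Financial: (1 + 0.0688/52)^52 − 1 = 7.117%
Orbit Lending: (1 + 0.0708/2)^2 − 1 = 7.205%
The highest effective annual rate is Orbit Lending at 7.205%.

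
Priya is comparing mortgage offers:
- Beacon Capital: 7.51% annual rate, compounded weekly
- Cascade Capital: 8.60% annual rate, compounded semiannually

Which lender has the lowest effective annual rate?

Beacon Capital: (1 + 0.0751/52)^52 − 1 = 7.793%
Cascade Capital: (1 + 0.0860/2)^2 − 1 = 8.785%
The lowest effective annual rate is Beacon Capital at 7.793%.

Beacon Capital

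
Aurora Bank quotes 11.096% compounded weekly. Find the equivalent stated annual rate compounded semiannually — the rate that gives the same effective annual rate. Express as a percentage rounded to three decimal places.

11.397%

EAR = (1 + 0.11096/52)^52 − 1 = 0.117218.
Solve (1 + r/2)^2 = 1.117218: r/2 = 1.117218^(1/2) − 1 = 0.056985, so r = 0.113971 = 11.397%.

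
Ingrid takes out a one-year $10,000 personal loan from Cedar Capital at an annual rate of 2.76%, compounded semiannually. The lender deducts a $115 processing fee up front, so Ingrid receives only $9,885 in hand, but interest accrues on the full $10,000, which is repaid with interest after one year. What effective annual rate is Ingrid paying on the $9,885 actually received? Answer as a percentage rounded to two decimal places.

Amount owed after one year: 10,000 × (1 + 0.0276/2)^2 = 10,000 × 1.027790 = $10,277.90.
Effective rate on net proceeds: 10,277.90 / 9,885 − 1 = 0.039748 = 3.97%.

3.97%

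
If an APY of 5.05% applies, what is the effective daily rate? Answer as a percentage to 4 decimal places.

0.0135%

The per-day rate i satisfies (1 + i)^365 = 1 + 0.0505.
i = 1.0505^(1/365) − 1 = 0.0001350 = 0.0135%.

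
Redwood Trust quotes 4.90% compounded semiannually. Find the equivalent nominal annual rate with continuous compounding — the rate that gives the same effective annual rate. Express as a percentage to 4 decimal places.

4.8409%

EAR = (1 + 0.0490/2)^2 − 1 = 0.049600.
Equivalent continuous rate: r = ln(1 + 0.049600) = 0.048409 = 4.8409%.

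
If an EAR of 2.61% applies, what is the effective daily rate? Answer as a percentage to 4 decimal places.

The per-day rate i satisfies (1 + i)^365 = 1 + 0.0261.
i = 1.0261^(1/365) − 1 = 0.0000706 = 0.0071%.

0.0071%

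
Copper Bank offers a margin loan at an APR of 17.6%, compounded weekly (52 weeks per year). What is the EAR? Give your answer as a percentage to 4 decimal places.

19.2084%

EAR = (1 + 0.176/52)^52 − 1.
= 1.192084 − 1 = 19.2084%.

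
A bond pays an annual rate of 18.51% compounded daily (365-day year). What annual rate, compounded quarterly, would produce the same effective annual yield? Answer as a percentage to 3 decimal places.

18.940%

EAR = (1 + 0.1851/365)^365 − 1 = 0.203282.
Solve (1 + r/4)^4 = 1.203282: r/4 = 1.203282^(1/4) − 1 = 0.047350, so r = 0.189400 = 18.940%.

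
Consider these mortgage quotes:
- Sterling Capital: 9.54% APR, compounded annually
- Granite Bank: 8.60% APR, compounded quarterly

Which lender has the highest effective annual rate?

Sterling Capital: compounded annually, EAR = 9.540%
Granite Bank: (1 + 0.0860/4)^4 − 1 = 8.881%
The highest effective annual rate is Sterling Capital at 9.540%.

Sterling Capital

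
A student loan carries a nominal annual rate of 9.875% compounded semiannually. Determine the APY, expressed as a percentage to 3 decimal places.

EAR = (1 + 0.09875/2)^2 − 1.
= (1 + 0.049375)^2 − 1 = 1.101188 − 1 = 10.119%.

10.119%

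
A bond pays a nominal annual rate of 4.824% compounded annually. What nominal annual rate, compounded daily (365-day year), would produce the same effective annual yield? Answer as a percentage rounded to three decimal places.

Compounded annually, EAR = nominal = 0.048240.
Solve (1 + r/365)^365 = 1.048240: r/365 = 1.048240^(1/365) − 1 = 0.000129, so r = 0.047116 = 4.712%.

4.712%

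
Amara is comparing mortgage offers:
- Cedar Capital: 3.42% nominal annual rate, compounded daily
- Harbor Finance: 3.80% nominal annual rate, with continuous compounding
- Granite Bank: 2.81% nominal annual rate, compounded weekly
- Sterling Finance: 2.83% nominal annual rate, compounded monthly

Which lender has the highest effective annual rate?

Harbor Finance

Cedar Capital: (1 + 0.0342/365)^365 − 1 = 3.479%
Harbor Finance: e^0.0380 − 1 = 3.873%
Granite Bank: (1 + 0.0281/52)^52 − 1 = 2.849%
Sterling Finance: (1 + 0.0283/12)^12 − 1 = 2.867%
The highest effective annual rate is Harbor Finance at 3.873%.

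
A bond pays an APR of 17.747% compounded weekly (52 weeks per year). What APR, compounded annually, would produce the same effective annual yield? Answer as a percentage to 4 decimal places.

EAR = (1 + 0.17747/52)^52 − 1 = 0.193831.
Compounded annually, the equivalent nominal rate is the EAR itself: 19.3831%.

19.3831%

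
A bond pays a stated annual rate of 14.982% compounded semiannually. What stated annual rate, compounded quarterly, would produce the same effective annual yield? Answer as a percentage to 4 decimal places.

14.7115%

EAR = (1 + 0.14982/2)^2 − 1 = 0.155432.
Solve (1 + r/4)^4 = 1.155432: r/4 = 1.155432^(1/4) − 1 = 0.036779, so r = 0.147115 = 14.7115%.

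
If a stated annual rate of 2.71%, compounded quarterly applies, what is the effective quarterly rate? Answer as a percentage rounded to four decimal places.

With a nominal annual rate compounded quarterly, the periodic rate is the nominal rate divided by 4.
i = 0.0271 / 4 = 0.0067750 = 0.6775%.

0.6775%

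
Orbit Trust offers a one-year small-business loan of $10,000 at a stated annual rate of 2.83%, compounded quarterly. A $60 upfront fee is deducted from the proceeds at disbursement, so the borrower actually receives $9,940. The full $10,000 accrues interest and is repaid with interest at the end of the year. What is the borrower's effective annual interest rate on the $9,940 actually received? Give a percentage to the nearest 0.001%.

Amount owed after one year: 10,000 × (1 + 0.0283/4)^4 = 10,000 × 1.028602 = $10,286.02.
Effective rate on net proceeds: 10,286.02 / 9,940 − 1 = 0.034811 = 3.481%.

3.481%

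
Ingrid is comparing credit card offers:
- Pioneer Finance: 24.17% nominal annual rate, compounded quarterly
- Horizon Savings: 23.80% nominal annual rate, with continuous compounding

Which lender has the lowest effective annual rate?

Pioneer Finance

Pioneer Finance: (1 + 0.2417/4)^4 − 1 = 26.450%
Horizon Savings: e^0.2380 − 1 = 26.871%
The lowest effective annual rate is Pioneer Finance at 26.450%.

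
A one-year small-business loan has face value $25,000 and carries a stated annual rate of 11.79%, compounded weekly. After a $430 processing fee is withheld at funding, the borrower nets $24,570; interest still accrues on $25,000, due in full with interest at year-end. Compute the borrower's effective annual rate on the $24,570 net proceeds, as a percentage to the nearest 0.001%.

Amount owed after one year: 25,000 × (1 + 0.1179/52)^52 = 25,000 × 1.124981 = $28,124.54.
Effective rate on net proceeds: 28,124.54 / 24,570 − 1 = 0.144670 = 14.467%.

14.467%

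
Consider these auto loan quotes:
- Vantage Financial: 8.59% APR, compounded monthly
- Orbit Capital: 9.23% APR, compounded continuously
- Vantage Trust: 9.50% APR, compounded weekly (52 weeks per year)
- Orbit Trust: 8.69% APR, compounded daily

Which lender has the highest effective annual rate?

Vantage Financial: (1 + 0.0859/12)^12 − 1 = 8.936%
Orbit Capital: e^0.0923 − 1 = 9.669%
Vantage Trust: (1 + 0.0950/52)^52 − 1 = 9.956%
Orbit Trust: (1 + 0.0869/365)^365 − 1 = 9.078%
The highest effective annual rate is Vantage Trust at 9.956%.

Vantage Trust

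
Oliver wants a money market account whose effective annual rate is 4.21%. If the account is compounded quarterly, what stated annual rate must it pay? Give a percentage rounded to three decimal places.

(1 + r/4)^4 − 1 = 0.0421, so 1 + r/4 = 1.0421^(1/4).
r/4 = 0.010363, so r = 0.041451 = 4.145%.

4.145%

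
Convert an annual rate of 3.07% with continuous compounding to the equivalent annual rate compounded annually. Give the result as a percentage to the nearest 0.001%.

3.118%

EAR under continuous compounding: e^0.0307 − 1 = 0.031176.
Compounded annually, the equivalent nominal rate is the EAR itself: 3.118%.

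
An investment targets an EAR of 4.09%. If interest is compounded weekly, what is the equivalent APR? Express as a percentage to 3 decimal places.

4.010%

(1 + r/52)^52 − 1 = 0.0409, so 1 + r/52 = 1.0409^(1/52).
r/52 = 0.000771, so r = 0.040101 = 4.010%.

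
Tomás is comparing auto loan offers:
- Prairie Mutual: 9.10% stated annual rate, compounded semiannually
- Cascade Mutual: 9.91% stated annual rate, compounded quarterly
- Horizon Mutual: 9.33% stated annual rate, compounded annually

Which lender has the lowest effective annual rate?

Prairie Mutual: (1 + 0.0910/2)^2 − 1 = 9.307%
Cascade Mutual: (1 + 0.0991/4)^4 − 1 = 10.284%
Horizon Mutual: compounded annually, EAR = 9.330%
The lowest effective annual rate is Prairie Mutual at 9.307%.

Prairie Mutual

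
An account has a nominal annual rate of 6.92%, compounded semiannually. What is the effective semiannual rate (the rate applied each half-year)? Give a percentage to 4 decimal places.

3.4600%

With a nominal annual rate compounded semiannually, the periodic rate is the nominal rate divided by 2.
i = 0.0692 / 2 = 0.0346000 = 3.4600%.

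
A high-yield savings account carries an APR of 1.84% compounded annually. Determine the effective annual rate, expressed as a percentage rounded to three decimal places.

1.840%

Annual compounding means the effective rate equals the nominal rate: 1.840%.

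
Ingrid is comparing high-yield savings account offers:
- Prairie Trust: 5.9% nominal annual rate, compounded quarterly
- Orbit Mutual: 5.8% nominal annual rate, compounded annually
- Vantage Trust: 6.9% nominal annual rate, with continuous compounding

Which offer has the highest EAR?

Prairie Trust: (1 + 0.059/4)^4 − 1 = 6.032%
Orbit Mutual: compounded annually, EAR = 5.800%
Vantage Trust: e^0.069 − 1 = 7.144%
The highest effective annual rate is Vantage Trust at 7.144%.

Vantage Trust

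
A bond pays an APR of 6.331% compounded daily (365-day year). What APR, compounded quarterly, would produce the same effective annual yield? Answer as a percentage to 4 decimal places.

EAR = (1 + 0.06331/365)^365 − 1 = 0.065351.
Solve (1 + r/4)^4 = 1.065351: r/4 = 1.065351^(1/4) − 1 = 0.015952, so r = 0.063808 = 6.3808%.

6.3808%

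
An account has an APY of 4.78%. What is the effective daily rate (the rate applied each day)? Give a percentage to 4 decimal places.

The per-day rate i satisfies (1 + i)^365 = 1 + 0.0478.
i = 1.0478^(1/365) − 1 = 0.0001279 = 0.0128%.

0.0128%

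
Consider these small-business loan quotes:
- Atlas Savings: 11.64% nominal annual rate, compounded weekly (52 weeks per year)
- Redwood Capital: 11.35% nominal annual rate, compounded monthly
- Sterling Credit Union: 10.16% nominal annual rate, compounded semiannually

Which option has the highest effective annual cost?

Atlas Savings

Atlas Savings: (1 + 0.1164/52)^52 − 1 = 12.330%
Redwood Capital: (1 + 0.1135/12)^12 − 1 = 11.959%
Sterling Credit Union: (1 + 0.1016/2)^2 − 1 = 10.418%
The highest effective annual rate is Atlas Savings at 12.330%.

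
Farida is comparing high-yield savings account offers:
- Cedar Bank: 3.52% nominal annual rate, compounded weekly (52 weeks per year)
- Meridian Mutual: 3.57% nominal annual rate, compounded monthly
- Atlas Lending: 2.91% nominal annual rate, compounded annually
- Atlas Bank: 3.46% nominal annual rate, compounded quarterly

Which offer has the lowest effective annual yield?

Cedar Bank: (1 + 0.0352/52)^52 − 1 = 3.581%
Meridian Mutual: (1 + 0.0357/12)^12 − 1 = 3.629%
Atlas Lending: compounded annually, EAR = 2.910%
Atlas Bank: (1 + 0.0346/4)^4 − 1 = 3.505%
The lowest effective annual rate is Atlas Lending at 2.910%.

Atlas Lending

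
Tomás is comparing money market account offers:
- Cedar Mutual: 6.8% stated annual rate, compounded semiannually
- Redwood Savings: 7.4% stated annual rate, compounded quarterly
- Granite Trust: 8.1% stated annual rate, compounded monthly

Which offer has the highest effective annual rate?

Cedar Mutual: (1 + 0.068/2)^2 − 1 = 6.916%
Redwood Savings: (1 + 0.074/4)^4 − 1 = 7.608%
Granite Trust: (1 + 0.081/12)^12 − 1 = 8.408%
The highest effective annual rate is Granite Trust at 8.408%.

Granite Trust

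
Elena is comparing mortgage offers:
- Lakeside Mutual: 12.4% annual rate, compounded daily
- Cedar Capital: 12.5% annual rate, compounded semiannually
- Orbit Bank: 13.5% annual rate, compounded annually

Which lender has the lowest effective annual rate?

Cedar Capital

Lakeside Mutual: (1 + 0.124/365)^365 − 1 = 13.199%
Cedar Capital: (1 + 0.125/2)^2 − 1 = 12.891%
Orbit Bank: compounded annually, EAR = 13.500%
The lowest effective annual rate is Cedar Capital at 12.891%.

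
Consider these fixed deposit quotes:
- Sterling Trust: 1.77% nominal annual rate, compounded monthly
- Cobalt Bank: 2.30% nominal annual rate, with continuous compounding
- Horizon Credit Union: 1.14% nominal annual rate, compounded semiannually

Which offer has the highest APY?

Sterling Trust: (1 + 0.0177/12)^12 − 1 = 1.784%
Cobalt Bank: e^0.0230 − 1 = 2.327%
Horizon Credit Union: (1 + 0.0114/2)^2 − 1 = 1.143%
The highest effective annual rate is Cobalt Bank at 2.327%.

Cobalt Bank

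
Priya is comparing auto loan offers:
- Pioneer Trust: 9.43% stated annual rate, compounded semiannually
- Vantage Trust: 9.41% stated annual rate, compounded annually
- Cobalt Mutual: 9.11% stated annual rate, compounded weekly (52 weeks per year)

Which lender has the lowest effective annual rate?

Pioneer Trust: (1 + 0.0943/2)^2 − 1 = 9.652%
Vantage Trust: compounded annually, EAR = 9.410%
Cobalt Mutual: (1 + 0.0911/52)^52 − 1 = 9.529%
The lowest effective annual rate is Vantage Trust at 9.410%.

Vantage Trust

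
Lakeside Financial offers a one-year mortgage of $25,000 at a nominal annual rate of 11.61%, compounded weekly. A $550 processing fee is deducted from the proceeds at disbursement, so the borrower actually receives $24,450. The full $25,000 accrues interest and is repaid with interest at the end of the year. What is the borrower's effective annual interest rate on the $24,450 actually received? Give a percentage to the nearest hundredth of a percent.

14.82%

Amount owed after one year: 25,000 × (1 + 0.1161/52)^52 = 25,000 × 1.122963 = $28,074.07.
Effective rate on net proceeds: 28,074.07 / 24,450 − 1 = 0.148224 = 14.82%.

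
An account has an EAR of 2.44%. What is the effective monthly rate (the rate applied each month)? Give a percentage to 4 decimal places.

The per-month rate i satisfies (1 + i)^12 = 1 + 0.0244.
i = 1.0244^(1/12) − 1 = 0.0020109 = 0.2011%.

0.2011%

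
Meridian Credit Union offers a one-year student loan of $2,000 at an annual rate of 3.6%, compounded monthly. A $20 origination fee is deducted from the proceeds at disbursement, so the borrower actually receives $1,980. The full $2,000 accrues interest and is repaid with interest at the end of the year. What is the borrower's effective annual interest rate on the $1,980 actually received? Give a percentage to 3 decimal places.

4.707%

Amount owed after one year: 2,000 × (1 + 0.036/12)^12 = 2,000 × 1.036600 = $2,073.20.
Effective rate on net proceeds: 2,073.20 / 1,980 − 1 = 0.047071 = 4.707%.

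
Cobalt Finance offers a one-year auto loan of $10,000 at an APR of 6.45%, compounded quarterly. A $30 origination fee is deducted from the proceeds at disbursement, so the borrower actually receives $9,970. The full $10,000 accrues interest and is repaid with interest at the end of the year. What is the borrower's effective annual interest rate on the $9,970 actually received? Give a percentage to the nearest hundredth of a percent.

Amount owed after one year: 10,000 × (1 + 0.0645/4)^4 = 10,000 × 1.066077 = $10,660.77.
Effective rate on net proceeds: 10,660.77 / 9,970 − 1 = 0.069285 = 6.93%.

6.93%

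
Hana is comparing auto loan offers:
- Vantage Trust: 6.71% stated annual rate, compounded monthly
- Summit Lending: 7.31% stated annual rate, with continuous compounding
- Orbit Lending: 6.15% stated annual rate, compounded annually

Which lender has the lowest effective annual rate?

Orbit Lending

Vantage Trust: (1 + 0.0671/12)^12 − 1 = 6.920%
Summit Lending: e^0.0731 − 1 = 7.584%
Orbit Lending: compounded annually, EAR = 6.150%
The lowest effective annual rate is Orbit Lending at 6.150%.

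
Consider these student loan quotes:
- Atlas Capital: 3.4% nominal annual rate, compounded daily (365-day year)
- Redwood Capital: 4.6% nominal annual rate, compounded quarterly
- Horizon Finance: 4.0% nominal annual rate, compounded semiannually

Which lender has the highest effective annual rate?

Atlas Capital: (1 + 0.034/365)^365 − 1 = 3.458%
Redwood Capital: (1 + 0.046/4)^4 − 1 = 4.680%
Horizon Finance: (1 + 0.040/2)^2 − 1 = 4.040%
The highest effective annual rate is Redwood Capital at 4.680%.

Redwood Capital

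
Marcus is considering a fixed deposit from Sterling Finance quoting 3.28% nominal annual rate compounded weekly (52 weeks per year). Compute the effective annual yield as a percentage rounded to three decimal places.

3.333%

EAR = (1 + 0.0328/52)^52 − 1.
= (1 + 0.000631)^52 − 1 = 1.033333 − 1 = 3.333%.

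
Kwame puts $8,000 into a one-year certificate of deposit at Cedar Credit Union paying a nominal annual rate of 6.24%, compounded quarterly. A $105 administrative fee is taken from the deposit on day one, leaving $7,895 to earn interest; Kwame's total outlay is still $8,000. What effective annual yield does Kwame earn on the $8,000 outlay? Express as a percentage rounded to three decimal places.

Value after one year: 7,895 × (1 + 0.0624/4)^4 = 7,895 × 1.063875 = $8,399.30.
Effective yield on the $8,000 outlay: 8,399.30 / 8,000 − 1 = 0.049912 = 4.991%.

4.991%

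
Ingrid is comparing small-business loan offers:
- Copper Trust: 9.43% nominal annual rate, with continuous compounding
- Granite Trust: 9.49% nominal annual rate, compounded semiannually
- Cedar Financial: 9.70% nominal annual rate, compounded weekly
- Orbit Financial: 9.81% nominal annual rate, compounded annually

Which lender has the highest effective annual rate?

Cedar Financial

Copper Trust: e^0.0943 − 1 = 9.889%
Granite Trust: (1 + 0.0949/2)^2 − 1 = 9.715%
Cedar Financial: (1 + 0.0970/52)^52 − 1 = 10.176%
Orbit Financial: compounded annually, EAR = 9.810%
The highest effective annual rate is Cedar Financial at 10.176%.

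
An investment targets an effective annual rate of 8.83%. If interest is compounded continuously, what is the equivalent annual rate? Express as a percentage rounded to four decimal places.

Continuous: nominal r satisfies e^r − 1 = 0.0883.
r = ln(1 + 0.0883) = ln(1.0883) = 0.084617 = 8.4617%.

8.4617%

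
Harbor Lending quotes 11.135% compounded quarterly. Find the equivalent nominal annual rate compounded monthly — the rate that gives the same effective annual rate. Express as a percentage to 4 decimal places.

11.0332%

EAR = (1 + 0.11135/4)^4 − 1 = 0.116086.
Solve (1 + r/12)^12 = 1.116086: r/12 = 1.116086^(1/12) − 1 = 0.009194, so r = 0.110332 = 11.0332%.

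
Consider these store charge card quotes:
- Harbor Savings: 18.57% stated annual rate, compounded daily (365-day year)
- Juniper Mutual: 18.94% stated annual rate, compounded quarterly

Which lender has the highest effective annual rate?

Harbor Savings: (1 + 0.1857/365)^365 − 1 = 20.400%
Juniper Mutual: (1 + 0.1894/4)^4 − 1 = 20.328%
The highest effective annual rate is Harbor Savings at 20.400%.

Harbor Savings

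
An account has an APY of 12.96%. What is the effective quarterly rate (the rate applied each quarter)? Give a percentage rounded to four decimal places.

3.0935%

The per-quarter rate i satisfies (1 + i)^4 = 1 + 0.1296.
i = 1.1296^(1/4) − 1 = 0.0309347 = 3.0935%.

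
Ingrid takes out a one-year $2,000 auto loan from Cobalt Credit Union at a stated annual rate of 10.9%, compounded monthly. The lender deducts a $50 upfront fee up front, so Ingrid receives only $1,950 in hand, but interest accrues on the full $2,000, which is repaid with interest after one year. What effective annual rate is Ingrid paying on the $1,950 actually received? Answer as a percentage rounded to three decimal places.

14.319%

Amount owed after one year: 2,000 × (1 + 0.109/12)^12 = 2,000 × 1.114614 = $2,229.23.
Effective rate on net proceeds: 2,229.23 / 1,950 − 1 = 0.143194 = 14.319%.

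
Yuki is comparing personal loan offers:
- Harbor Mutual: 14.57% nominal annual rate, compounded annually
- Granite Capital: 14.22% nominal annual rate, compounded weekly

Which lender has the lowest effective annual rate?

Harbor Mutual: compounded annually, EAR = 14.570%
Granite Capital: (1 + 0.1422/52)^52 − 1 = 15.258%
The lowest effective annual rate is Harbor Mutual at 14.570%.

Harbor Mutual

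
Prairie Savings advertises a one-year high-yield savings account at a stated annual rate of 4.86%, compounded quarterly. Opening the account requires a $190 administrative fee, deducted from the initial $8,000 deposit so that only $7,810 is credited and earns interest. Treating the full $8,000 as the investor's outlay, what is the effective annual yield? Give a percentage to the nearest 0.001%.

2.457%

Value after one year: 7,810 × (1 + 0.0486/4)^4 = 7,810 × 1.049493 = $8,196.54.
Effective yield on the $8,000 outlay: 8,196.54 / 8,000 − 1 = 0.024567 = 2.457%.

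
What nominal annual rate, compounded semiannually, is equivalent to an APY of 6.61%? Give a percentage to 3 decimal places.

(1 + r/2)^2 − 1 = 0.0661, so 1 + r/2 = 1.0661^(1/2).
r/2 = 0.032521, so r = 0.065042 = 6.504%.

6.504%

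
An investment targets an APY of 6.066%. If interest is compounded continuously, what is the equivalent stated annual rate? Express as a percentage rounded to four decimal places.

5.8891%

Continuous: nominal r satisfies e^r − 1 = 0.06066.
r = ln(1 + 0.06066) = ln(1.06066) = 0.058891 = 5.8891%.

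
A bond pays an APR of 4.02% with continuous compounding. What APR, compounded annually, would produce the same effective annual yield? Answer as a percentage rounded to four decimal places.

4.1019%

EAR under continuous compounding: e^0.0402 − 1 = 0.041019.
Compounded annually, the equivalent nominal rate is the EAR itself: 4.1019%.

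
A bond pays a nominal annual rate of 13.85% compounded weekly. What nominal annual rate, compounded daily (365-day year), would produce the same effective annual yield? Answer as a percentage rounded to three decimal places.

13.834%

EAR = (1 + 0.1385/52)^52 − 1 = 0.148338.
Solve (1 + r/365)^365 = 1.148338: r/365 = 1.148338^(1/365) − 1 = 0.000379, so r = 0.138342 = 13.834%.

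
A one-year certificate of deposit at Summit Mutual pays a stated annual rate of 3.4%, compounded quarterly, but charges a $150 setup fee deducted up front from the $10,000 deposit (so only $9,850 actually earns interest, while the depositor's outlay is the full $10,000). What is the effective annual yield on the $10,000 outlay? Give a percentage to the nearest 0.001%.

1.892%

Value after one year: 9,850 × (1 + 0.034/4)^4 = 9,850 × 1.034436 = $10,189.19.
Effective yield on the $10,000 outlay: 10,189.19 / 10,000 − 1 = 0.018919 = 1.892%.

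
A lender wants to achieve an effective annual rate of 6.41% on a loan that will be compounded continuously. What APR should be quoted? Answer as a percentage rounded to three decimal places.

Continuous: nominal r satisfies e^r − 1 = 0.0641.
r = ln(1 + 0.0641) = ln(1.0641) = 0.062129 = 6.213%.

6.213%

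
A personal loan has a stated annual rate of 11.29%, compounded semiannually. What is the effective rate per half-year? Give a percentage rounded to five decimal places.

With a nominal annual rate compounded semiannually, the periodic rate is the nominal rate divided by 2.
i = 0.1129 / 2 = 0.0564500 = 5.64500%.

5.64500%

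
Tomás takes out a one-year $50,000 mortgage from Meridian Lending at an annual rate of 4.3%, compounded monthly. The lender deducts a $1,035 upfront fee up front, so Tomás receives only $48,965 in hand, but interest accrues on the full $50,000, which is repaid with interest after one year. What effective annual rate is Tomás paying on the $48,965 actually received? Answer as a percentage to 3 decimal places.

6.592%

Amount owed after one year: 50,000 × (1 + 0.043/12)^12 = 50,000 × 1.043858 = $52,192.88.
Effective rate on net proceeds: 52,192.88 / 48,965 − 1 = 0.065922 = 6.592%.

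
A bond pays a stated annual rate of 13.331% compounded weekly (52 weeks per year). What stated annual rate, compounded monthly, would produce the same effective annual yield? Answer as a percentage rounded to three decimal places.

EAR = (1 + 0.13331/52)^52 − 1 = 0.142409.
Solve (1 + r/12)^12 = 1.142409: r/12 = 1.142409^(1/12) − 1 = 0.011157, so r = 0.133881 = 13.388%.

13.388%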